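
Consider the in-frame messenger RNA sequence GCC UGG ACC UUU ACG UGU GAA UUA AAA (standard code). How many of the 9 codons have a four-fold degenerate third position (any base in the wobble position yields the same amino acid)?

3

Codon 1 GCC (Ala): third position 4-fold.
Codon 2 UGG (Trp): third position 1-fold.
Codon 3 ACC (Thr): third position 4-fold.
Codon 4 UUU (Phe): third position 2-fold.
Codon 5 ACG (Thr): third position 4-fold.
Codon 6 UGU (Cys): third position 2-fold.
Codon 7 GAA (Glu): third position 2-fold.
Codon 8 UUA (Leu): third position 2-fold.
Codon 9 AAA (Lys): third position 2-fold.
Four-fold degenerate third positions: 3.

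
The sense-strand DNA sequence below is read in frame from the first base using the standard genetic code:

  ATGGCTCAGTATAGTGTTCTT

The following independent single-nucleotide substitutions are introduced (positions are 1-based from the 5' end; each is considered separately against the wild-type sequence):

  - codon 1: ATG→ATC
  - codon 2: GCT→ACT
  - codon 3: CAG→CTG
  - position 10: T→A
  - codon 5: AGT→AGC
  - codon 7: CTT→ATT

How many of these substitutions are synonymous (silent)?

Codon 1: ATG (Met) → ATC (Ile) — missense.
Codon 2: GCT (Ala) → ACT (Thr) — missense.
Codon 3: CAG (Gln) → CTG (Leu) — missense.
Codon 4: TAT (Tyr) → AAT (Asn) — missense.
Codon 5: AGT (Ser) → AGC (Ser) — synonymous.
Codon 7: CTT (Leu) → ATT (Ile) — missense.
Synonymous: 1 of 6.

1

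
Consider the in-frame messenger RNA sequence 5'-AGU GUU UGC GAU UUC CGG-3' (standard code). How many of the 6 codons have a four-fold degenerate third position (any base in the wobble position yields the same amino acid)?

Codon 1 AGU (Ser): third position 2-fold.
Codon 2 GUU (Val): third position 4-fold.
Codon 3 UGC (Cys): third position 2-fold.
Codon 4 GAU (Asp): third position 2-fold.
Codon 5 UUC (Phe): third position 2-fold.
Codon 6 CGG (Arg): third position 4-fold.
Four-fold degenerate third positions: 2.

2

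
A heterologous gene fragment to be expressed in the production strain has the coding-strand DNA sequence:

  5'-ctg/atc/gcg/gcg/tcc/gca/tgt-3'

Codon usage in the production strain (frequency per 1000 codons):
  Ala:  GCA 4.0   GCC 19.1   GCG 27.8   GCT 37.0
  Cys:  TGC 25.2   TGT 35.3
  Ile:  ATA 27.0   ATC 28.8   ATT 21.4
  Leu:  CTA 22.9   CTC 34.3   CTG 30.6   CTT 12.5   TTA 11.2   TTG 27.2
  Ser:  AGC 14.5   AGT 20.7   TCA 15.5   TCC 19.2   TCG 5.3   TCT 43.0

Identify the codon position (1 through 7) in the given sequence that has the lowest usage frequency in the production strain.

Codon 1 CTG (Leu): 30.6 per 1000.
Codon 2 ATC (Ile): 28.8 per 1000.
Codon 3 GCG (Ala): 27.8 per 1000.
Codon 4 GCG (Ala): 27.8 per 1000.
Codon 5 TCC (Ser): 19.2 per 1000.
Codon 6 GCA (Ala): 4.0 per 1000.
Codon 7 TGT (Cys): 35.3 per 1000.
Lowest frequency is 4.0 at codon 6.

6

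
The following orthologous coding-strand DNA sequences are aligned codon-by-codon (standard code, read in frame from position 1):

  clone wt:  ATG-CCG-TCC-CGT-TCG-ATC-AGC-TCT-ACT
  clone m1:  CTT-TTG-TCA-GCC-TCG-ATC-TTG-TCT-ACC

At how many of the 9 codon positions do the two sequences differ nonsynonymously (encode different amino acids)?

Codon 1: ATG Met / CTT Leu — nonsynonymous.
Codon 2: CCG Pro / TTG Leu — nonsynonymous.
Codon 3: TCC Ser / TCA Ser — synonymous.
Codon 4: CGT Arg / GCC Ala — nonsynonymous.
Codon 5: TCG Ser / TCG Ser — identical.
Codon 6: ATC Ile / ATC Ile — identical.
Codon 7: AGC Ser / TTG Leu — nonsynonymous.
Codon 8: TCT Ser / TCT Ser — identical.
Codon 9: ACT Thr / ACC Thr — synonymous.
Nonsynonymous differences: 4.

4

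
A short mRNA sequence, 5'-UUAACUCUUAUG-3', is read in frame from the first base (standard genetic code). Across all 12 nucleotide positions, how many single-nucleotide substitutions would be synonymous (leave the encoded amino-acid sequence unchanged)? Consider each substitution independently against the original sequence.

Codon 1 (UUA, Leu): 2 synonymous substitutions.
Codon 2 (ACU, Thr): 3 synonymous substitutions.
Codon 3 (CUU, Leu): 3 synonymous substitutions.
Codon 4 (AUG, Met): 0 synonymous substitutions.
Total: 2 + 3 + 3 + 0 = 8.

8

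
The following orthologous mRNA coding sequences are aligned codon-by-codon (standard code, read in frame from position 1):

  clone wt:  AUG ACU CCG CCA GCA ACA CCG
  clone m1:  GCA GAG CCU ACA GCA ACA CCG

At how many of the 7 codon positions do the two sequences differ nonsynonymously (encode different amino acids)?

3

Codon 1: AUG Met / GCA Ala — nonsynonymous.
Codon 2: ACU Thr / GAG Glu — nonsynonymous.
Codon 3: CCG Pro / CCU Pro — synonymous.
Codon 4: CCA Pro / ACA Thr — nonsynonymous.
Codon 5: GCA Ala / GCA Ala — identical.
Codon 6: ACA Thr / ACA Thr — identical.
Codon 7: CCG Pro / CCG Pro — identical.
Nonsynonymous differences: 3.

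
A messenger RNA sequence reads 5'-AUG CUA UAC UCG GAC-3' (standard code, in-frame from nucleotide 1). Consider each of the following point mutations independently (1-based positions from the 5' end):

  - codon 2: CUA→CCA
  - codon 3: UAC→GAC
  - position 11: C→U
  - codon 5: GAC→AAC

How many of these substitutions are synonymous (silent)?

Codon 2: CUA (Leu) → CCA (Pro) — missense.
Codon 3: UAC (Tyr) → GAC (Asp) — missense.
Codon 4: UCG (Ser) → UUG (Leu) — missense.
Codon 5: GAC (Asp) → AAC (Asn) — missense.
Synonymous: 0 of 4.

0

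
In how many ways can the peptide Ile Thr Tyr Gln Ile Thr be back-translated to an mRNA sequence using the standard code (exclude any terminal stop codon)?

576

Ile: 3 codons.
Thr: 4 codons.
Tyr: 2 codons.
Gln: 2 codons.
Ile: 3 codons.
Thr: 4 codons.
3 × 4 × 2 × 2 × 3 × 4 = 576.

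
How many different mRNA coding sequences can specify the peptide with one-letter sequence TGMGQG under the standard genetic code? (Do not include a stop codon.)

512

Thr: 4 codons.
Gly: 4 codons.
Met: 1 codon.
Gly: 4 codons.
Gln: 2 codons.
Gly: 4 codons.
4 × 4 × 1 × 4 × 2 × 4 = 512.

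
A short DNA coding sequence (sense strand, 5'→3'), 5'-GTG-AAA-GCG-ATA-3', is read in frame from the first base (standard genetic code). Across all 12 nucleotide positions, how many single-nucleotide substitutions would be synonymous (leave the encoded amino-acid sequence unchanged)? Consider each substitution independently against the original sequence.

Codon 1 (GTG, Val): 3 synonymous substitutions.
Codon 2 (AAA, Lys): 1 synonymous substitution.
Codon 3 (GCG, Ala): 3 synonymous substitutions.
Codon 4 (ATA, Ile): 2 synonymous substitutions.
Total: 3 + 1 + 3 + 2 = 9.

9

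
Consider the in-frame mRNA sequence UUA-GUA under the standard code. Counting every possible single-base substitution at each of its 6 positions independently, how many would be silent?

5

Codon 1 (UUA, Leu): 2 synonymous substitutions.
Codon 2 (GUA, Val): 3 synonymous substitutions.
Total: 2 + 3 = 5.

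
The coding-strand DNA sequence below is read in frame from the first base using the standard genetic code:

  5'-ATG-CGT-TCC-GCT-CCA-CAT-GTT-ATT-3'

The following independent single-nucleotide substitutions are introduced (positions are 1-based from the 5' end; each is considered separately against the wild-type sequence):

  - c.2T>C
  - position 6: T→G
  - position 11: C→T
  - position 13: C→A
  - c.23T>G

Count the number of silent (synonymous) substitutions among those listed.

Codon 1: ATG (Met) → ACG (Thr) — missense.
Codon 2: CGT (Arg) → CGG (Arg) — synonymous.
Codon 4: GCT (Ala) → GTT (Val) — missense.
Codon 5: CCA (Pro) → ACA (Thr) — missense.
Codon 8: ATT (Ile) → AGT (Ser) — missense.
Synonymous: 1 of 5.

1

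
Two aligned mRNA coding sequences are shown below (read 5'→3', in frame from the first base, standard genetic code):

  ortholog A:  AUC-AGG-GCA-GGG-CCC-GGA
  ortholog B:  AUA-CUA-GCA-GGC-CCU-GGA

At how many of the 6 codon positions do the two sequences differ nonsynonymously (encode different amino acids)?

Codon 1: AUC Ile / AUA Ile — synonymous.
Codon 2: AGG Arg / CUA Leu — nonsynonymous.
Codon 3: GCA Ala / GCA Ala — identical.
Codon 4: GGG Gly / GGC Gly — synonymous.
Codon 5: CCC Pro / CCU Pro — synonymous.
Codon 6: GGA Gly / GGA Gly — identical.
Nonsynonymous differences: 1.

1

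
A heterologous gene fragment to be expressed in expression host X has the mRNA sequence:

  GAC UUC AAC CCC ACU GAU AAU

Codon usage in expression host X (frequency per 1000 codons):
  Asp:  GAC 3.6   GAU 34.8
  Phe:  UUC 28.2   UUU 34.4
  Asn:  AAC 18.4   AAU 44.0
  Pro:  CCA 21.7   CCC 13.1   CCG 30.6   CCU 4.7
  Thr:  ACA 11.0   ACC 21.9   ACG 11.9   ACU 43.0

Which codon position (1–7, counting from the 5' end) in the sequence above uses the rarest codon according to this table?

1

Codon 1 GAC (Asp): 3.6 per 1000.
Codon 2 UUC (Phe): 28.2 per 1000.
Codon 3 AAC (Asn): 18.4 per 1000.
Codon 4 CCC (Pro): 13.1 per 1000.
Codon 5 ACU (Thr): 43.0 per 1000.
Codon 6 GAU (Asp): 34.8 per 1000.
Codon 7 AAU (Asn): 44.0 per 1000.
Lowest frequency is 3.6 at codon 1.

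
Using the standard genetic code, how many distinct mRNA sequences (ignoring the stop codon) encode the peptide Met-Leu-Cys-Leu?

72

Met: 1 codon.
Leu: 6 codons.
Cys: 2 codons.
Leu: 6 codons.
1 × 6 × 2 × 6 = 72.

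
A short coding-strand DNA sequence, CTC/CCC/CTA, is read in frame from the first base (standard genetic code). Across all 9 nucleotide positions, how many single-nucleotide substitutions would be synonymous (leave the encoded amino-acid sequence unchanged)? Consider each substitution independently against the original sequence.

Codon 1 (CTC, Leu): 3 synonymous substitutions.
Codon 2 (CCC, Pro): 3 synonymous substitutions.
Codon 3 (CTA, Leu): 4 synonymous substitutions.
Total: 3 + 3 + 4 = 10.

10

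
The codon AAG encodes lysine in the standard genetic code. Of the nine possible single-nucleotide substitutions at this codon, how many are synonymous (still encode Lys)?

1

Position 1: none → 0 synonymous.
Position 2: none → 0 synonymous.
Position 3: AAA → 1 synonymous.
Total: 0 + 0 + 1 = 1.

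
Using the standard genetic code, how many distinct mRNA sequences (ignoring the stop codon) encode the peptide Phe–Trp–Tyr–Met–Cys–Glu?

Phe: 2 codons.
Trp: 1 codon.
Tyr: 2 codons.
Met: 1 codon.
Cys: 2 codons.
Glu: 2 codons.
2 × 1 × 2 × 1 × 2 × 2 = 16.

16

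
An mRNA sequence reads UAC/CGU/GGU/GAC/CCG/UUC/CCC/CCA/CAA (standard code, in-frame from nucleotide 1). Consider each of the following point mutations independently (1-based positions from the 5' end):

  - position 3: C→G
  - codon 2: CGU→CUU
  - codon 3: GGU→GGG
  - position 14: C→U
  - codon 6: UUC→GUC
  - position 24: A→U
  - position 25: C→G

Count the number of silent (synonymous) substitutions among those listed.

2

Codon 1: UAC (Tyr) → UAG (Stop) — nonsense.
Codon 2: CGU (Arg) → CUU (Leu) — missense.
Codon 3: GGU (Gly) → GGG (Gly) — synonymous.
Codon 5: CCG (Pro) → CUG (Leu) — missense.
Codon 6: UUC (Phe) → GUC (Val) — missense.
Codon 8: CCA (Pro) → CCU (Pro) — synonymous.
Codon 9: CAA (Gln) → GAA (Glu) — missense.
Synonymous: 2 of 7.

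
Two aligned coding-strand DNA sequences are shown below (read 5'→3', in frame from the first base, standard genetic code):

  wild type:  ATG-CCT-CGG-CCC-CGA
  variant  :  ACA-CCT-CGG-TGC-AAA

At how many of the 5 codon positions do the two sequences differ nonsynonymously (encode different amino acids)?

3

Codon 1: ATG Met / ACA Thr — nonsynonymous.
Codon 2: CCT Pro / CCT Pro — identical.
Codon 3: CGG Arg / CGG Arg — identical.
Codon 4: CCC Pro / TGC Cys — nonsynonymous.
Codon 5: CGA Arg / AAA Lys — nonsynonymous.
Nonsynonymous differences: 3.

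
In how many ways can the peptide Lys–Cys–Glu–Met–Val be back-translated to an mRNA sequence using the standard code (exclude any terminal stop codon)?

32

Lys: 2 codons.
Cys: 2 codons.
Glu: 2 codons.
Met: 1 codon.
Val: 4 codons.
2 × 2 × 2 × 1 × 4 = 32.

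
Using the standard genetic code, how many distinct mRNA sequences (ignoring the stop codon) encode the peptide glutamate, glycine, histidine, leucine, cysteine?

192

Glu: 2 codons.
Gly: 4 codons.
His: 2 codons.
Leu: 6 codons.
Cys: 2 codons.
2 × 4 × 2 × 6 × 2 = 192.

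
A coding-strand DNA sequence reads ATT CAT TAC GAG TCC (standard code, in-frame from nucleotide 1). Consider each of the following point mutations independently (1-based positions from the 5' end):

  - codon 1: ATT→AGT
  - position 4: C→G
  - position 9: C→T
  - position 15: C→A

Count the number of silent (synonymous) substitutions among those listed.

2

Codon 1: ATT (Ile) → AGT (Ser) — missense.
Codon 2: CAT (His) → GAT (Asp) — missense.
Codon 3: TAC (Tyr) → TAT (Tyr) — synonymous.
Codon 5: TCC (Ser) → TCA (Ser) — synonymous.
Synonymous: 2 of 4.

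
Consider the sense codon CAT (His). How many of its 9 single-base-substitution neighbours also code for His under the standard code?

1

Position 1: none → 0 synonymous.
Position 2: none → 0 synonymous.
Position 3: CAC → 1 synonymous.
Total: 0 + 0 + 1 = 1.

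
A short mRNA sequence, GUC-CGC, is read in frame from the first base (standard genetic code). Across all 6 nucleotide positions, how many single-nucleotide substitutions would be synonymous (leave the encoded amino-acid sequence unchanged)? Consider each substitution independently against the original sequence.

6

Codon 1 (GUC, Val): 3 synonymous substitutions.
Codon 2 (CGC, Arg): 3 synonymous substitutions.
Total: 3 + 3 = 6.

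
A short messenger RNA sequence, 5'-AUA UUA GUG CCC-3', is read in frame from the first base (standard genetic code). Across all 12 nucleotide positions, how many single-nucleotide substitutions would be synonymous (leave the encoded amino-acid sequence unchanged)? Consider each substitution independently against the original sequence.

10

Codon 1 (AUA, Ile): 2 synonymous substitutions.
Codon 2 (UUA, Leu): 2 synonymous substitutions.
Codon 3 (GUG, Val): 3 synonymous substitutions.
Codon 4 (CCC, Pro): 3 synonymous substitutions.
Total: 2 + 2 + 3 + 3 = 10.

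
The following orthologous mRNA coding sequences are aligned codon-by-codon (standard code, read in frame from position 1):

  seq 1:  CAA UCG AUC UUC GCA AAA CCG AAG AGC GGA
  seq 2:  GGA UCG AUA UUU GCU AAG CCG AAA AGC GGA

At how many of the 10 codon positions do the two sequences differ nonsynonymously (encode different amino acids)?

1

Codon 1: CAA Gln / GGA Gly — nonsynonymous.
Codon 2: UCG Ser / UCG Ser — identical.
Codon 3: AUC Ile / AUA Ile — synonymous.
Codon 4: UUC Phe / UUU Phe — synonymous.
Codon 5: GCA Ala / GCU Ala — synonymous.
Codon 6: AAA Lys / AAG Lys — synonymous.
Codon 7: CCG Pro / CCG Pro — identical.
Codon 8: AAG Lys / AAA Lys — synonymous.
Codon 9: AGC Ser / AGC Ser — identical.
Codon 10: GGA Gly / GGA Gly — identical.
Nonsynonymous differences: 1.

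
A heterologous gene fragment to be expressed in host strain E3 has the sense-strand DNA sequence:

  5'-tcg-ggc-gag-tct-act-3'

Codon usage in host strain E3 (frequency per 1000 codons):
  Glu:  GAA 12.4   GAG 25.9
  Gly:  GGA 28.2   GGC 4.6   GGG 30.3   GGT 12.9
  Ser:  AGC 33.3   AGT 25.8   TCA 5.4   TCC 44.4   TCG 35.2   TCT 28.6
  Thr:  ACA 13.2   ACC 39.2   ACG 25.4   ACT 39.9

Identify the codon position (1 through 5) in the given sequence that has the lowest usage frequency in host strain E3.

Codon 1 TCG (Ser): 35.2 per 1000.
Codon 2 GGC (Gly): 4.6 per 1000.
Codon 3 GAG (Glu): 25.9 per 1000.
Codon 4 TCT (Ser): 28.6 per 1000.
Codon 5 ACT (Thr): 39.9 per 1000.
Lowest frequency is 4.6 at codon 2.

2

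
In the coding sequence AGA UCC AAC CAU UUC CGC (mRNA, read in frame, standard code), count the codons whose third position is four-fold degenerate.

Codon 1 AGA (Arg): third position 2-fold.
Codon 2 UCC (Ser): third position 4-fold.
Codon 3 AAC (Asn): third position 2-fold.
Codon 4 CAU (His): third position 2-fold.
Codon 5 UUC (Phe): third position 2-fold.
Codon 6 CGC (Arg): third position 4-fold.
Four-fold degenerate third positions: 2.

2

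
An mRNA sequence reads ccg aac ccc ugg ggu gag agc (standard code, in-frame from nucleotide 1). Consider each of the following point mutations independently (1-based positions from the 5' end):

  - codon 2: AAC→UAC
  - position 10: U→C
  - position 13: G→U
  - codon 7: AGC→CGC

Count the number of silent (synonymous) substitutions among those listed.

Codon 2: AAC (Asn) → UAC (Tyr) — missense.
Codon 4: UGG (Trp) → CGG (Arg) — missense.
Codon 5: GGU (Gly) → UGU (Cys) — missense.
Codon 7: AGC (Ser) → CGC (Arg) — missense.
Synonymous: 0 of 4.

0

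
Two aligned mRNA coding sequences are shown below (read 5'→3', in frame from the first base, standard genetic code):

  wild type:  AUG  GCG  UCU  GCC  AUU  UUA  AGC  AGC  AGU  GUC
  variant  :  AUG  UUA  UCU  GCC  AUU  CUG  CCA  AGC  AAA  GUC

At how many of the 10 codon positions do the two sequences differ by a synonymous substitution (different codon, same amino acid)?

1

Codon 1: AUG Met / AUG Met — identical.
Codon 2: GCG Ala / UUA Leu — nonsynonymous.
Codon 3: UCU Ser / UCU Ser — identical.
Codon 4: GCC Ala / GCC Ala — identical.
Codon 5: AUU Ile / AUU Ile — identical.
Codon 6: UUA Leu / CUG Leu — synonymous.
Codon 7: AGC Ser / CCA Pro — nonsynonymous.
Codon 8: AGC Ser / AGC Ser — identical.
Codon 9: AGU Ser / AAA Lys — nonsynonymous.
Codon 10: GUC Val / GUC Val — identical.
Synonymous differences: 1.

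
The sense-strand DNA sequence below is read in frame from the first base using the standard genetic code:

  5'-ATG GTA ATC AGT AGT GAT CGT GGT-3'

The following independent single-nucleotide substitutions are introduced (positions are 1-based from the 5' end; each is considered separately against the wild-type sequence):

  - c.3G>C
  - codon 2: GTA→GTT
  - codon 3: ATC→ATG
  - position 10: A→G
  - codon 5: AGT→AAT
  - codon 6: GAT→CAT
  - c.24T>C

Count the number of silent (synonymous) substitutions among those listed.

2

Codon 1: ATG (Met) → ATC (Ile) — missense.
Codon 2: GTA (Val) → GTT (Val) — synonymous.
Codon 3: ATC (Ile) → ATG (Met) — missense.
Codon 4: AGT (Ser) → GGT (Gly) — missense.
Codon 5: AGT (Ser) → AAT (Asn) — missense.
Codon 6: GAT (Asp) → CAT (His) — missense.
Codon 8: GGT (Gly) → GGC (Gly) — synonymous.
Synonymous: 2 of 7.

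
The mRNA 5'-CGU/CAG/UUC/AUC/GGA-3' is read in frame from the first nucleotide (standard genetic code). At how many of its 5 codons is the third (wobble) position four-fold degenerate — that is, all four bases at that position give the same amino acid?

Codon 1 CGU (Arg): third position 4-fold.
Codon 2 CAG (Gln): third position 2-fold.
Codon 3 UUC (Phe): third position 2-fold.
Codon 4 AUC (Ile): third position 3-fold.
Codon 5 GGA (Gly): third position 4-fold.
Four-fold degenerate third positions: 2.

2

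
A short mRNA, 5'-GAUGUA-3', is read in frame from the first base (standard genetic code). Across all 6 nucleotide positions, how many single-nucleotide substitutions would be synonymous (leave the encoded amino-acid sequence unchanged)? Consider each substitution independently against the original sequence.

Codon 1 (GAU, Asp): 1 synonymous substitution.
Codon 2 (GUA, Val): 3 synonymous substitutions.
Total: 1 + 3 = 4.

4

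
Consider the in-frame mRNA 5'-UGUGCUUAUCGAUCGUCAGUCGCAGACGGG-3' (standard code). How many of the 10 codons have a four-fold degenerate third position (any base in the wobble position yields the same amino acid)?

7

Codon 1 UGU (Cys): third position 2-fold.
Codon 2 GCU (Ala): third position 4-fold.
Codon 3 UAU (Tyr): third position 2-fold.
Codon 4 CGA (Arg): third position 4-fold.
Codon 5 UCG (Ser): third position 4-fold.
Codon 6 UCA (Ser): third position 4-fold.
Codon 7 GUC (Val): third position 4-fold.
Codon 8 GCA (Ala): third position 4-fold.
Codon 9 GAC (Asp): third position 2-fold.
Codon 10 GGG (Gly): third position 4-fold.
Four-fold degenerate third positions: 7.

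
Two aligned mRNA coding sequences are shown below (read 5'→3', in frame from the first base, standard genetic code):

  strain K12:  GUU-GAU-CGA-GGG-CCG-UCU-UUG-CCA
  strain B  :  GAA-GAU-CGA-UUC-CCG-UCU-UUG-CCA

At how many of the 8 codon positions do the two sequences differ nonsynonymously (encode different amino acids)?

2

Codon 1: GUU Val / GAA Glu — nonsynonymous.
Codon 2: GAU Asp / GAU Asp — identical.
Codon 3: CGA Arg / CGA Arg — identical.
Codon 4: GGG Gly / UUC Phe — nonsynonymous.
Codon 5: CCG Pro / CCG Pro — identical.
Codon 6: UCU Ser / UCU Ser — identical.
Codon 7: UUG Leu / UUG Leu — identical.
Codon 8: CCA Pro / CCA Pro — identical.
Nonsynonymous differences: 2.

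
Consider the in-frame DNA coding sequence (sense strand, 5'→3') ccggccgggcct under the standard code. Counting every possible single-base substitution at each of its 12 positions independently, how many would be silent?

Codon 1 (CCG, Pro): 3 synonymous substitutions.
Codon 2 (GCC, Ala): 3 synonymous substitutions.
Codon 3 (GGG, Gly): 3 synonymous substitutions.
Codon 4 (CCT, Pro): 3 synonymous substitutions.
Total: 3 + 3 + 3 + 3 = 12.

12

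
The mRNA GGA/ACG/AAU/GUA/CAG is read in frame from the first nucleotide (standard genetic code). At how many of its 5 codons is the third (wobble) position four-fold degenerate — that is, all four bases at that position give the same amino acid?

Codon 1 GGA (Gly): third position 4-fold.
Codon 2 ACG (Thr): third position 4-fold.
Codon 3 AAU (Asn): third position 2-fold.
Codon 4 GUA (Val): third position 4-fold.
Codon 5 CAG (Gln): third position 2-fold.
Four-fold degenerate third positions: 3.

3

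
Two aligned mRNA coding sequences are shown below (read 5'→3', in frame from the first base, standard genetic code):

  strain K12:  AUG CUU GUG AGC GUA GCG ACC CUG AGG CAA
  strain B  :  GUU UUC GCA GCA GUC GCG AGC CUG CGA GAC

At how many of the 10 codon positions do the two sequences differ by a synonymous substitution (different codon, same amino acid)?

2

Codon 1: AUG Met / GUU Val — nonsynonymous.
Codon 2: CUU Leu / UUC Phe — nonsynonymous.
Codon 3: GUG Val / GCA Ala — nonsynonymous.
Codon 4: AGC Ser / GCA Ala — nonsynonymous.
Codon 5: GUA Val / GUC Val — synonymous.
Codon 6: GCG Ala / GCG Ala — identical.
Codon 7: ACC Thr / AGC Ser — nonsynonymous.
Codon 8: CUG Leu / CUG Leu — identical.
Codon 9: AGG Arg / CGA Arg — synonymous.
Codon 10: CAA Gln / GAC Asp — nonsynonymous.
Synonymous differences: 2.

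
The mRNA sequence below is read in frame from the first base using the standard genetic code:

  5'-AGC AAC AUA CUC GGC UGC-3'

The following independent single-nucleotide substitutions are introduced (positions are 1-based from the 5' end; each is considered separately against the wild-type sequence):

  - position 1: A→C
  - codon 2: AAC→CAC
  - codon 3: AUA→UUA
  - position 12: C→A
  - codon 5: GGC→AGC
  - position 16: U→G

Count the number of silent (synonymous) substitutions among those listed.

Codon 1: AGC (Ser) → CGC (Arg) — missense.
Codon 2: AAC (Asn) → CAC (His) — missense.
Codon 3: AUA (Ile) → UUA (Leu) — missense.
Codon 4: CUC (Leu) → CUA (Leu) — synonymous.
Codon 5: GGC (Gly) → AGC (Ser) — missense.
Codon 6: UGC (Cys) → GGC (Gly) — missense.
Synonymous: 1 of 6.

1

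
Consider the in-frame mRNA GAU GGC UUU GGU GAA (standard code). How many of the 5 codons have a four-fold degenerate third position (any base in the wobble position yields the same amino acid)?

2

Codon 1 GAU (Asp): third position 2-fold.
Codon 2 GGC (Gly): third position 4-fold.
Codon 3 UUU (Phe): third position 2-fold.
Codon 4 GGU (Gly): third position 4-fold.
Codon 5 GAA (Glu): third position 2-fold.
Four-fold degenerate third positions: 2.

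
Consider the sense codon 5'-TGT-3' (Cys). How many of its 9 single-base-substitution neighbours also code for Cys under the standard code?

1

Position 1: none → 0 synonymous.
Position 2: none → 0 synonymous.
Position 3: TGC → 1 synonymous.
Total: 0 + 0 + 1 = 1.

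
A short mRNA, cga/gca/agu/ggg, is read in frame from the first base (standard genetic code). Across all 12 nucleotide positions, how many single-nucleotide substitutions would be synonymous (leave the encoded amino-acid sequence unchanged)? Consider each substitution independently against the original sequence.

11

Codon 1 (CGA, Arg): 4 synonymous substitutions.
Codon 2 (GCA, Ala): 3 synonymous substitutions.
Codon 3 (AGU, Ser): 1 synonymous substitution.
Codon 4 (GGG, Gly): 3 synonymous substitutions.
Total: 4 + 3 + 1 + 3 = 11.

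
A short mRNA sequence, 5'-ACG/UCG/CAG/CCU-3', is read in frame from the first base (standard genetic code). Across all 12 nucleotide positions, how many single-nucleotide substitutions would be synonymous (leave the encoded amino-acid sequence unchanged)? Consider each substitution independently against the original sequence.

10

Codon 1 (ACG, Thr): 3 synonymous substitutions.
Codon 2 (UCG, Ser): 3 synonymous substitutions.
Codon 3 (CAG, Gln): 1 synonymous substitution.
Codon 4 (CCU, Pro): 3 synonymous substitutions.
Total: 3 + 3 + 1 + 3 = 10.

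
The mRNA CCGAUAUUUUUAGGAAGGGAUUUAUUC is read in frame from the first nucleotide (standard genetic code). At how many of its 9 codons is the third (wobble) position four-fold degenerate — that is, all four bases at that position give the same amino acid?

Codon 1 CCG (Pro): third position 4-fold.
Codon 2 AUA (Ile): third position 3-fold.
Codon 3 UUU (Phe): third position 2-fold.
Codon 4 UUA (Leu): third position 2-fold.
Codon 5 GGA (Gly): third position 4-fold.
Codon 6 AGG (Arg): third position 2-fold.
Codon 7 GAU (Asp): third position 2-fold.
Codon 8 UUA (Leu): third position 2-fold.
Codon 9 UUC (Phe): third position 2-fold.
Four-fold degenerate third positions: 2.

2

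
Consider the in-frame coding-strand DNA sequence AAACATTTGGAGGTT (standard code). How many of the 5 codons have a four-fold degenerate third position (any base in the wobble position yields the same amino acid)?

1

Codon 1 AAA (Lys): third position 2-fold.
Codon 2 CAT (His): third position 2-fold.
Codon 3 TTG (Leu): third position 2-fold.
Codon 4 GAG (Glu): third position 2-fold.
Codon 5 GTT (Val): third position 4-fold.
Four-fold degenerate third positions: 1.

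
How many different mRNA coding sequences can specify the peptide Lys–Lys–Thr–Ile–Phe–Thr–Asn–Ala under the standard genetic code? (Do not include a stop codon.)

Lys: 2 codons.
Lys: 2 codons.
Thr: 4 codons.
Ile: 3 codons.
Phe: 2 codons.
Thr: 4 codons.
Asn: 2 codons.
Ala: 4 codons.
2 × 2 × 4 × 3 × 2 × 4 × 2 × 4 = 3072.

3072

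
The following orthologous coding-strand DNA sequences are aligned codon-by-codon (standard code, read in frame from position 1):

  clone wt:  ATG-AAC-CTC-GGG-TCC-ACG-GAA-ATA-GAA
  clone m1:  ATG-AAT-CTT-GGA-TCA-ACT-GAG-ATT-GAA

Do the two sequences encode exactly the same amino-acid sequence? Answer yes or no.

Codon 1: ATG Met / ATG Met — identical.
Codon 2: AAC Asn / AAT Asn — synonymous.
Codon 3: CTC Leu / CTT Leu — synonymous.
Codon 4: GGG Gly / GGA Gly — synonymous.
Codon 5: TCC Ser / TCA Ser — synonymous.
Codon 6: ACG Thr / ACT Thr — synonymous.
Codon 7: GAA Glu / GAG Glu — synonymous.
Codon 8: ATA Ile / ATT Ile — synonymous.
Codon 9: GAA Glu / GAA Glu — identical.
Nonsynonymous differences: 0 → same protein.

yes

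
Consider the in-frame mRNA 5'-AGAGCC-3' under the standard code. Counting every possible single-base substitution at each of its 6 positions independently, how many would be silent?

5

Codon 1 (AGA, Arg): 2 synonymous substitutions.
Codon 2 (GCC, Ala): 3 synonymous substitutions.
Total: 2 + 3 = 5.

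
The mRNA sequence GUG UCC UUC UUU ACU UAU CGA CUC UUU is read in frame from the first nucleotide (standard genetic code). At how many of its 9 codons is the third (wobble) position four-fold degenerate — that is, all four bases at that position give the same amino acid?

5

Codon 1 GUG (Val): third position 4-fold.
Codon 2 UCC (Ser): third position 4-fold.
Codon 3 UUC (Phe): third position 2-fold.
Codon 4 UUU (Phe): third position 2-fold.
Codon 5 ACU (Thr): third position 4-fold.
Codon 6 UAU (Tyr): third position 2-fold.
Codon 7 CGA (Arg): third position 4-fold.
Codon 8 CUC (Leu): third position 4-fold.
Codon 9 UUU (Phe): third position 2-fold.
Four-fold degenerate third positions: 5.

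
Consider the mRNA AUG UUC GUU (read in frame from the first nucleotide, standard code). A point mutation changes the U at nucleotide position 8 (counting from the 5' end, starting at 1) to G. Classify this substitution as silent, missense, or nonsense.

missense

Position 8 falls in codon 3: GUU → Val.
After the substitution the codon is GGU → Gly.
Val ≠ Gly, so this is a missense mutation.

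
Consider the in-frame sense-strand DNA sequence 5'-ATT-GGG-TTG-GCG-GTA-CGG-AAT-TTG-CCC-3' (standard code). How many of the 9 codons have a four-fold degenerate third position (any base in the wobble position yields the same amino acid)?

5

Codon 1 ATT (Ile): third position 3-fold.
Codon 2 GGG (Gly): third position 4-fold.
Codon 3 TTG (Leu): third position 2-fold.
Codon 4 GCG (Ala): third position 4-fold.
Codon 5 GTA (Val): third position 4-fold.
Codon 6 CGG (Arg): third position 4-fold.
Codon 7 AAT (Asn): third position 2-fold.
Codon 8 TTG (Leu): third position 2-fold.
Codon 9 CCC (Pro): third position 4-fold.
Four-fold degenerate third positions: 5.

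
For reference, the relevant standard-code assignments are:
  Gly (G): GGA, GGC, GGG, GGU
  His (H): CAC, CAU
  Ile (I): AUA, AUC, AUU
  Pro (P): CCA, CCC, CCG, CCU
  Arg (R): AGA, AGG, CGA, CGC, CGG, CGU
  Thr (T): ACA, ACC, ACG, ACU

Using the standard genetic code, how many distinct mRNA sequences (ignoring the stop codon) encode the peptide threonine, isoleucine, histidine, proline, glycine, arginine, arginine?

13824

Thr: 4 codons.
Ile: 3 codons.
His: 2 codons.
Pro: 4 codons.
Gly: 4 codons.
Arg: 6 codons.
Arg: 6 codons.
4 × 3 × 2 × 4 × 4 × 6 × 6 = 13824.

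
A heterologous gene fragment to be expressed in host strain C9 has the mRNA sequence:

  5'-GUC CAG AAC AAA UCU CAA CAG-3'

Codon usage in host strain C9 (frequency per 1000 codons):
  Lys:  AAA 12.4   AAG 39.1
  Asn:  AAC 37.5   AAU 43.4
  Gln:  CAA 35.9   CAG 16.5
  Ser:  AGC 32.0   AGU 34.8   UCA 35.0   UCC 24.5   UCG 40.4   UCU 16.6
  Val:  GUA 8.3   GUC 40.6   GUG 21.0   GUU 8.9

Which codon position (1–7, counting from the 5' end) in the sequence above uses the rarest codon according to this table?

4

Codon 1 GUC (Val): 40.6 per 1000.
Codon 2 CAG (Gln): 16.5 per 1000.
Codon 3 AAC (Asn): 37.5 per 1000.
Codon 4 AAA (Lys): 12.4 per 1000.
Codon 5 UCU (Ser): 16.6 per 1000.
Codon 6 CAA (Gln): 35.9 per 1000.
Codon 7 CAG (Gln): 16.5 per 1000.
Lowest frequency is 12.4 at codon 4.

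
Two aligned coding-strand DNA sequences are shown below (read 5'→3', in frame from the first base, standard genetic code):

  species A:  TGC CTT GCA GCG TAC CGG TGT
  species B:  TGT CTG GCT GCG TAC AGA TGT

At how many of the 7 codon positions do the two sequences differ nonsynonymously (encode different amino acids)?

0

Codon 1: TGC Cys / TGT Cys — synonymous.
Codon 2: CTT Leu / CTG Leu — synonymous.
Codon 3: GCA Ala / GCT Ala — synonymous.
Codon 4: GCG Ala / GCG Ala — identical.
Codon 5: TAC Tyr / TAC Tyr — identical.
Codon 6: CGG Arg / AGA Arg — synonymous.
Codon 7: TGT Cys / TGT Cys — identical.
Nonsynonymous differences: 0.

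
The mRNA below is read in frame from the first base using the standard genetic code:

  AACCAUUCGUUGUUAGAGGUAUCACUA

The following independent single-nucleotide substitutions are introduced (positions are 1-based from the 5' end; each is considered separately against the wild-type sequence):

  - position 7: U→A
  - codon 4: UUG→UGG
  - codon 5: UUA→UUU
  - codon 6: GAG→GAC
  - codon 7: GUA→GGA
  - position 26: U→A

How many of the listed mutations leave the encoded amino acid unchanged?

Codon 3: UCG (Ser) → ACG (Thr) — missense.
Codon 4: UUG (Leu) → UGG (Trp) — missense.
Codon 5: UUA (Leu) → UUU (Phe) — missense.
Codon 6: GAG (Glu) → GAC (Asp) — missense.
Codon 7: GUA (Val) → GGA (Gly) — missense.
Codon 9: CUA (Leu) → CAA (Gln) — missense.
Synonymous: 0 of 6.

0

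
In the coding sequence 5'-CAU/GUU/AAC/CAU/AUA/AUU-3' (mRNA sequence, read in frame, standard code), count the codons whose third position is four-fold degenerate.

1

Codon 1 CAU (His): third position 2-fold.
Codon 2 GUU (Val): third position 4-fold.
Codon 3 AAC (Asn): third position 2-fold.
Codon 4 CAU (His): third position 2-fold.
Codon 5 AUA (Ile): third position 3-fold.
Codon 6 AUU (Ile): third position 3-fold.
Four-fold degenerate third positions: 1.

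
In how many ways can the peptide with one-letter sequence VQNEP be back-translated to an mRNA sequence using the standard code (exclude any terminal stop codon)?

128

Val: 4 codons.
Gln: 2 codons.
Asn: 2 codons.
Glu: 2 codons.
Pro: 4 codons.
4 × 2 × 2 × 2 × 4 = 128.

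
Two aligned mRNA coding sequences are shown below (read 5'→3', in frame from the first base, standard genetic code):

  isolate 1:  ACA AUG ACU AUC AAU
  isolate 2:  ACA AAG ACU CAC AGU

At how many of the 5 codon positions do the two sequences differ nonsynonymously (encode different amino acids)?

Codon 1: ACA Thr / ACA Thr — identical.
Codon 2: AUG Met / AAG Lys — nonsynonymous.
Codon 3: ACU Thr / ACU Thr — identical.
Codon 4: AUC Ile / CAC His — nonsynonymous.
Codon 5: AAU Asn / AGU Ser — nonsynonymous.
Nonsynonymous differences: 3.

3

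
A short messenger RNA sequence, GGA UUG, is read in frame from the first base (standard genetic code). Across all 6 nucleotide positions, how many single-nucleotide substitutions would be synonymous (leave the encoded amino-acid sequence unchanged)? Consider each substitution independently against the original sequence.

5

Codon 1 (GGA, Gly): 3 synonymous substitutions.
Codon 2 (UUG, Leu): 2 synonymous substitutions.
Total: 3 + 2 = 5.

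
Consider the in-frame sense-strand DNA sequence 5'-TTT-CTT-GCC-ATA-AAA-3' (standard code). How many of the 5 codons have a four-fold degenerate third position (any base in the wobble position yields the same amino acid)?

2

Codon 1 TTT (Phe): third position 2-fold.
Codon 2 CTT (Leu): third position 4-fold.
Codon 3 GCC (Ala): third position 4-fold.
Codon 4 ATA (Ile): third position 3-fold.
Codon 5 AAA (Lys): third position 2-fold.
Four-fold degenerate third positions: 2.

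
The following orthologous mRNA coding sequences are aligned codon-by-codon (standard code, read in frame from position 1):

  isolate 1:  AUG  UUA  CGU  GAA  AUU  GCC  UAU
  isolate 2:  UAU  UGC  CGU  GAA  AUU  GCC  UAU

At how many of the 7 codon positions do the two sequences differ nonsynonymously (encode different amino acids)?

2

Codon 1: AUG Met / UAU Tyr — nonsynonymous.
Codon 2: UUA Leu / UGC Cys — nonsynonymous.
Codon 3: CGU Arg / CGU Arg — identical.
Codon 4: GAA Glu / GAA Glu — identical.
Codon 5: AUU Ile / AUU Ile — identical.
Codon 6: GCC Ala / GCC Ala — identical.
Codon 7: UAU Tyr / UAU Tyr — identical.
Nonsynonymous differences: 2.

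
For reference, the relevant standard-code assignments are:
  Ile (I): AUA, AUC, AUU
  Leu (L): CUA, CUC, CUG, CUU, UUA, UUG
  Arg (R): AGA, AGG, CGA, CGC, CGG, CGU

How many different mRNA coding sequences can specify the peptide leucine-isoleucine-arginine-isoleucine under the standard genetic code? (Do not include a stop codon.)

324

Leu: 6 codons.
Ile: 3 codons.
Arg: 6 codons.
Ile: 3 codons.
6 × 3 × 6 × 3 = 324.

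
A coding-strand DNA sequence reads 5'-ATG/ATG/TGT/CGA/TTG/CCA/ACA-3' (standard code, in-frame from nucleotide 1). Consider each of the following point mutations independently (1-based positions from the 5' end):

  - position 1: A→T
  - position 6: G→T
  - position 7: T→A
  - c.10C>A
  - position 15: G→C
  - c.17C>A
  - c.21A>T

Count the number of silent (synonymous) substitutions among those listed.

2

Codon 1: ATG (Met) → TTG (Leu) — missense.
Codon 2: ATG (Met) → ATT (Ile) — missense.
Codon 3: TGT (Cys) → AGT (Ser) — missense.
Codon 4: CGA (Arg) → AGA (Arg) — synonymous.
Codon 5: TTG (Leu) → TTC (Phe) — missense.
Codon 6: CCA (Pro) → CAA (Gln) — missense.
Codon 7: ACA (Thr) → ACT (Thr) — synonymous.
Synonymous: 2 of 7.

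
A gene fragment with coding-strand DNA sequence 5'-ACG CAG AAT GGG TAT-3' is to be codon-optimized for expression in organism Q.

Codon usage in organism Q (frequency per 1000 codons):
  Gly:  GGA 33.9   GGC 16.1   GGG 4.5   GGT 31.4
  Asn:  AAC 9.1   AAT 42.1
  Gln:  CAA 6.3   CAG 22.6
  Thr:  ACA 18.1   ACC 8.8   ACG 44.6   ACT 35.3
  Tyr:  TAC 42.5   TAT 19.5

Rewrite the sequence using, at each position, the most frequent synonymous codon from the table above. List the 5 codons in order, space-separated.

ACG CAG AAT GGA TAC

Codon 1 (Thr): best is ACG at 44.6.
Codon 2 (Gln): best is CAG at 22.6.
Codon 3 (Asn): best is AAT at 42.1.
Codon 4 (Gly): best is GGA at 33.9.
Codon 5 (Tyr): best is TAC at 42.5.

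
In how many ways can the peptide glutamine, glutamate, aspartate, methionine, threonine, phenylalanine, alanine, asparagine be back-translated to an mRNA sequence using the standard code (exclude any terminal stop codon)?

Gln: 2 codons.
Glu: 2 codons.
Asp: 2 codons.
Met: 1 codon.
Thr: 4 codons.
Phe: 2 codons.
Ala: 4 codons.
Asn: 2 codons.
2 × 2 × 2 × 1 × 4 × 2 × 4 × 2 = 512.

512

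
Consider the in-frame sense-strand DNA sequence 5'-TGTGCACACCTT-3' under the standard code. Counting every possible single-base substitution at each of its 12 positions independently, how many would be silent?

8

Codon 1 (TGT, Cys): 1 synonymous substitution.
Codon 2 (GCA, Ala): 3 synonymous substitutions.
Codon 3 (CAC, His): 1 synonymous substitution.
Codon 4 (CTT, Leu): 3 synonymous substitutions.
Total: 1 + 3 + 1 + 3 = 8.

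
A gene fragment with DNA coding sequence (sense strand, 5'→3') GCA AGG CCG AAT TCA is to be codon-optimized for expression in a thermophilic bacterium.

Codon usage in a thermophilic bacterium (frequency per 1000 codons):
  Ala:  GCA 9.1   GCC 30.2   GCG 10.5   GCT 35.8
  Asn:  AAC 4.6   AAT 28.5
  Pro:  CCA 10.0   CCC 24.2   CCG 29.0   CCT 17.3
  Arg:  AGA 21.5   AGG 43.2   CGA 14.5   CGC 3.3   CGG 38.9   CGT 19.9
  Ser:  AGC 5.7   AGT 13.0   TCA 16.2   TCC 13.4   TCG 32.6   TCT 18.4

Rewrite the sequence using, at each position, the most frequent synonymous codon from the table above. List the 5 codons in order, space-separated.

Codon 1 (Ala): best is GCT at 35.8.
Codon 2 (Arg): best is AGG at 43.2.
Codon 3 (Pro): best is CCG at 29.0.
Codon 4 (Asn): best is AAT at 28.5.
Codon 5 (Ser): best is TCG at 32.6.

GCT AGG CCG AAT TCG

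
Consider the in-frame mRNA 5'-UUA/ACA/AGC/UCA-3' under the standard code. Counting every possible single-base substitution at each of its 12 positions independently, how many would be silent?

Codon 1 (UUA, Leu): 2 synonymous substitutions.
Codon 2 (ACA, Thr): 3 synonymous substitutions.
Codon 3 (AGC, Ser): 1 synonymous substitution.
Codon 4 (UCA, Ser): 3 synonymous substitutions.
Total: 2 + 3 + 1 + 3 = 9.

9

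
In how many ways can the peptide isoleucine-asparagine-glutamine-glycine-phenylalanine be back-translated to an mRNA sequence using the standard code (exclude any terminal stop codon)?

96

Ile: 3 codons.
Asn: 2 codons.
Gln: 2 codons.
Gly: 4 codons.
Phe: 2 codons.
3 × 2 × 2 × 4 × 2 = 96.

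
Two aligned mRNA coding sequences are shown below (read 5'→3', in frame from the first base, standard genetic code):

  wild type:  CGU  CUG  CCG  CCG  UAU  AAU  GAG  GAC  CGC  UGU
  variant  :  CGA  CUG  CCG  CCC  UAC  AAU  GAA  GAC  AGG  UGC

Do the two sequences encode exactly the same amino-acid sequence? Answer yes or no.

Codon 1: CGU Arg / CGA Arg — synonymous.
Codon 2: CUG Leu / CUG Leu — identical.
Codon 3: CCG Pro / CCG Pro — identical.
Codon 4: CCG Pro / CCC Pro — synonymous.
Codon 5: UAU Tyr / UAC Tyr — synonymous.
Codon 6: AAU Asn / AAU Asn — identical.
Codon 7: GAG Glu / GAA Glu — synonymous.
Codon 8: GAC Asp / GAC Asp — identical.
Codon 9: CGC Arg / AGG Arg — synonymous.
Codon 10: UGU Cys / UGC Cys — synonymous.
Nonsynonymous differences: 0 → same protein.

yes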